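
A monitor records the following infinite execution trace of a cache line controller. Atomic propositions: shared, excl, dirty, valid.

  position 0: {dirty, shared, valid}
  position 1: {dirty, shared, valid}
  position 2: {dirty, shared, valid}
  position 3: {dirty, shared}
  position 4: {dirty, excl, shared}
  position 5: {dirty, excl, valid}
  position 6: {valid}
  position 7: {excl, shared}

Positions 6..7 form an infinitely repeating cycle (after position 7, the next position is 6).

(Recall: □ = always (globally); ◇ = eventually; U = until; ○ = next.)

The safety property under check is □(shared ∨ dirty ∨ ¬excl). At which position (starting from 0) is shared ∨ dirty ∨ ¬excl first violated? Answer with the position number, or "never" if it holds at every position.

shared ∨ dirty ∨ ¬excl holds at every position 0..7, and those are all the positions the trace ever visits, so the invariant □(shared ∨ dirty ∨ ¬excl) is never violated.

never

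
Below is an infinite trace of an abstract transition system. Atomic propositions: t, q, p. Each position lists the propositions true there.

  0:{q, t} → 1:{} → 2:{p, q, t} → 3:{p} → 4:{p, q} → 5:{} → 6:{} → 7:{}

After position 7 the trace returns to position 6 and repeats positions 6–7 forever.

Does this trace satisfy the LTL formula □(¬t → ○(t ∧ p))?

¬t → ○(t ∧ p) must hold at every position from 0 onward. It fails at position 3, so □(¬t → ○(t ∧ p)) is false.
Positions where ¬t holds: 1, 3, 4, 5, 6, 7.
Check ○(t ∧ p) at each: 1→ok, 3→fails, 4→fails, 5→fails, 6→fails, 7→fails.

Violated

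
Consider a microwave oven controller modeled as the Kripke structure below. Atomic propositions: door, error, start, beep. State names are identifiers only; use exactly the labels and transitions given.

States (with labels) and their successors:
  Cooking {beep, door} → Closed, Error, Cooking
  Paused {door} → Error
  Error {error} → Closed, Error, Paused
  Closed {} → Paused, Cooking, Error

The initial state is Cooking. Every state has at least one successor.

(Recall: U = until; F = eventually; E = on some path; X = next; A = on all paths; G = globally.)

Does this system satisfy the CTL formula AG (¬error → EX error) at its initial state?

States satisfying ¬error → EX error: {Cooking, Paused, Error, Closed}.
States satisfying AG (¬error → EX error): {Cooking, Paused, Error, Closed}.
Every state reachable from Cooking satisfies ¬error → EX error.
Cooking ∈ Sat(AG (¬error → EX error)).

Satisfied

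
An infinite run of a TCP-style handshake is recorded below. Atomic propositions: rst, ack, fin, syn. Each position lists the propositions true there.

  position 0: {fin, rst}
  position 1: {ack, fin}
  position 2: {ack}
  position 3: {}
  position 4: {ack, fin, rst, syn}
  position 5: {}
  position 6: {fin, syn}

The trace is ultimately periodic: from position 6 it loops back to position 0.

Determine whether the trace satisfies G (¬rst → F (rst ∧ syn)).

Yes

¬rst → F (rst ∧ syn) holds at every position 0..6, and those are all positions ever visited, so G (¬rst → F (rst ∧ syn)) holds.
Positions where ¬rst holds: 1, 2, 3, 5, 6.
Check F (rst ∧ syn) at each: 1→ok, 2→ok, 3→ok, 5→ok, 6→ok.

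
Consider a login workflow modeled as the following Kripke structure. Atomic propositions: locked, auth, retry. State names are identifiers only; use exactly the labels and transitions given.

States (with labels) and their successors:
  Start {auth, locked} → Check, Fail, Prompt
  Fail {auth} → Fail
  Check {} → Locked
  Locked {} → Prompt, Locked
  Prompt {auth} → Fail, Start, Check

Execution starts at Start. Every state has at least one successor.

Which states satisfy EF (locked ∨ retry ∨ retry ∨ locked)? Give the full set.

States satisfying locked ∨ retry ∨ retry ∨ locked: {Start}.
States satisfying EF (locked ∨ retry ∨ retry ∨ locked): {Start, Check, Locked, Prompt}.

{Start, Check, Locked, Prompt}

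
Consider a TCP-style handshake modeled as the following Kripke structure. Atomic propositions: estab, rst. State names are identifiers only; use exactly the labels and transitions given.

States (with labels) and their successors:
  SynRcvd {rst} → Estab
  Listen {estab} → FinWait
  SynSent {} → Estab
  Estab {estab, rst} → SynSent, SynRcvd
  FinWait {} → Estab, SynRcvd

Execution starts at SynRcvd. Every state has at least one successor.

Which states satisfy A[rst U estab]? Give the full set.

{SynRcvd, Listen, Estab}

States satisfying rst: {SynRcvd, Estab}.
States satisfying estab: {Listen, Estab}.
States satisfying A[rst U estab]: {SynRcvd, Listen, Estab}.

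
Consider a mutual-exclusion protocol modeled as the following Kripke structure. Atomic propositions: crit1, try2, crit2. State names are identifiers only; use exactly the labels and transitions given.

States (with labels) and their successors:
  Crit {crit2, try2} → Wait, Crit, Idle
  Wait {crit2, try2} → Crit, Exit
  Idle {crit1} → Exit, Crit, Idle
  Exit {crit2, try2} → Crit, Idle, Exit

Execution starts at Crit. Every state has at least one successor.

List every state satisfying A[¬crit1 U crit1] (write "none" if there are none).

{Idle}

States satisfying ¬crit1: {Crit, Wait, Exit}.
States satisfying crit1: {Idle}.
States satisfying A[¬crit1 U crit1]: {Idle}.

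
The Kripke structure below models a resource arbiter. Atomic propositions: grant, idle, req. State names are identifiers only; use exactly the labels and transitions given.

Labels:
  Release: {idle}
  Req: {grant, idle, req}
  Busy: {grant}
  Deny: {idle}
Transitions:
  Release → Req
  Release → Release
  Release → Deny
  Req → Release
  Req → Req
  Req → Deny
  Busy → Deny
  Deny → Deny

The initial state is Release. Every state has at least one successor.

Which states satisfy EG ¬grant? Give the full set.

{Release, Deny}

States satisfying ¬grant: {Release, Deny}.
States satisfying EG ¬grant: {Release, Deny}.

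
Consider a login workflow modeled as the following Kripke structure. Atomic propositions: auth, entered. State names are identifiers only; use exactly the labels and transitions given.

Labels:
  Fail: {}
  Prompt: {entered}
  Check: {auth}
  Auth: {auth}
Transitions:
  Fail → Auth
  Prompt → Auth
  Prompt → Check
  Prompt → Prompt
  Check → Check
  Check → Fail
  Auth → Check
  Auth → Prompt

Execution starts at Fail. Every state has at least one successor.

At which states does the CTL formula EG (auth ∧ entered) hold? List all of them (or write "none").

none

States satisfying auth ∧ entered: ∅.
States satisfying EG (auth ∧ entered): ∅.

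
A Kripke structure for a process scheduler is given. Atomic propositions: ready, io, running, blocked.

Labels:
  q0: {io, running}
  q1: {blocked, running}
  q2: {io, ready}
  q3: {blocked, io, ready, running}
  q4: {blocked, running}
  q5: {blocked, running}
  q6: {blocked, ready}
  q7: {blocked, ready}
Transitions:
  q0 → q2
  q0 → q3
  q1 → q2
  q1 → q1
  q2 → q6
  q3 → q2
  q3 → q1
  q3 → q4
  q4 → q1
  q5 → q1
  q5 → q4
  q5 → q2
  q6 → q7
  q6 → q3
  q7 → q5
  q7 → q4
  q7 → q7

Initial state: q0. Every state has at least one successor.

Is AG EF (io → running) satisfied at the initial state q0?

Yes

States satisfying EF (io → running): {q0, q1, q2, q3, q4, q5, q6, q7}.
States satisfying AG EF (io → running): {q0, q1, q2, q3, q4, q5, q6, q7}.
Every state reachable from q0 satisfies EF (io → running).
q0 ∈ Sat(AG EF (io → running)).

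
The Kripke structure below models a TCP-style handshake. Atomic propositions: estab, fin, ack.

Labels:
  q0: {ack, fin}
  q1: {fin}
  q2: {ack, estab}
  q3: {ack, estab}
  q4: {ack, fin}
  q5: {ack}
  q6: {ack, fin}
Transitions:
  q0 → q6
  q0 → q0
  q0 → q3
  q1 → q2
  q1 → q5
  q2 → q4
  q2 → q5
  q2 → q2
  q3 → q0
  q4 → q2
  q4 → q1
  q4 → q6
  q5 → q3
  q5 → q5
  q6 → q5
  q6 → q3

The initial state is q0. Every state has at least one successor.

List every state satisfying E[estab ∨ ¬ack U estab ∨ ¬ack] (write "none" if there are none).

States satisfying estab ∨ ¬ack: {q1, q2, q3}.
States satisfying E[estab ∨ ¬ack U estab ∨ ¬ack]: {q1, q2, q3}.

{q1, q2, q3}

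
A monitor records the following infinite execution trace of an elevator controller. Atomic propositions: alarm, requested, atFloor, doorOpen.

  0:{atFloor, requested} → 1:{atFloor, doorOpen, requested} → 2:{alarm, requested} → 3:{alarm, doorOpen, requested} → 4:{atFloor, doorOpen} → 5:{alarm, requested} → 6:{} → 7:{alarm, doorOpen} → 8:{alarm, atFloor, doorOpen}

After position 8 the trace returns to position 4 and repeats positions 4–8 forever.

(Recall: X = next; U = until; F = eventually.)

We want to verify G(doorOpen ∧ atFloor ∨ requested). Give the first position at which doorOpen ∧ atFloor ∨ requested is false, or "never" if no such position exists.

6

Check doorOpen ∧ atFloor ∨ requested at each position in order: 0 ✓, 1 ✓, 2 ✓, 3 ✓, 4 ✓, 5 ✓.
At position 6 the labels are {}, so doorOpen ∧ atFloor ∨ requested is false there. This is the first violation.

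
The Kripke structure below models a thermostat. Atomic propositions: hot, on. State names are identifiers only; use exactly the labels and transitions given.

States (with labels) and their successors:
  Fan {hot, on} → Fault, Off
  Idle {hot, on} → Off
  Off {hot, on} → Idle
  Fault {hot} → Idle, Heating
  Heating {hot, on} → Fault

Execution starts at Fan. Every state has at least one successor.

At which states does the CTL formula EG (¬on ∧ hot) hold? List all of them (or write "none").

States satisfying ¬on ∧ hot: {Fault}.
States satisfying EG (¬on ∧ hot): ∅.

none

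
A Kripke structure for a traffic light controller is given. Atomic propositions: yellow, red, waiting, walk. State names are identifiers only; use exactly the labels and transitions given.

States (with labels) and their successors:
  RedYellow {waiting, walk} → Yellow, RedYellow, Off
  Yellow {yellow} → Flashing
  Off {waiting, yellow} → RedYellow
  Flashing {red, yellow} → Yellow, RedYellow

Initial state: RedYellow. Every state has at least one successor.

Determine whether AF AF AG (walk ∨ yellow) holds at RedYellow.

Satisfied

States satisfying AF AG (walk ∨ yellow): {RedYellow, Yellow, Off, Flashing}.
States satisfying AF AF AG (walk ∨ yellow): {RedYellow, Yellow, Off, Flashing}.
RedYellow ∈ Sat(AF AF AG (walk ∨ yellow)).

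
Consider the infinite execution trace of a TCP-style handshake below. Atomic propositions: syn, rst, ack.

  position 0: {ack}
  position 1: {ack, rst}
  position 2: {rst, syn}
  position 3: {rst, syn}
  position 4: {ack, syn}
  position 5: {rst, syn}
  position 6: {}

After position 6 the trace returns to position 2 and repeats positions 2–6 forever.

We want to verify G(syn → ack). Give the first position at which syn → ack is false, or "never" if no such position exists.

Check syn → ack at each position in order: 0 ✓, 1 ✓.
At position 2 the labels are {rst, syn}, so syn → ack is false there. This is the first violation.

2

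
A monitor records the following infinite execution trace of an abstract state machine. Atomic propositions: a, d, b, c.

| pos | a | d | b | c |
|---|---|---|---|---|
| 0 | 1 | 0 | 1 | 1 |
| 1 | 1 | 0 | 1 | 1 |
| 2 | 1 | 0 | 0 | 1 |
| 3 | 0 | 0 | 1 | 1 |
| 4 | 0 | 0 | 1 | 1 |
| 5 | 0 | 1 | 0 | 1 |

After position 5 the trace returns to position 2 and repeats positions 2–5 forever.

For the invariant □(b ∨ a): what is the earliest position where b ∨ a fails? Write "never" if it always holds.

5

Check b ∨ a at each position in order: 0 ✓, 1 ✓, 2 ✓, 3 ✓, 4 ✓.
At position 5 the labels are {c, d}, so b ∨ a is false there. This is the first violation.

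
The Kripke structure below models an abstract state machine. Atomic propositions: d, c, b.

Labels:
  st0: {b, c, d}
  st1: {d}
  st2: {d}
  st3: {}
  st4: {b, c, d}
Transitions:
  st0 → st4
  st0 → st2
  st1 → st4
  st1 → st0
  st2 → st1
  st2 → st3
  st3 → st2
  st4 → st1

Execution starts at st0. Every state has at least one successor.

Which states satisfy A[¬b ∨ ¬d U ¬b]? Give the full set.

States satisfying ¬b ∨ ¬d: {st1, st2, st3}.
States satisfying ¬b: {st1, st2, st3}.
States satisfying A[¬b ∨ ¬d U ¬b]: {st1, st2, st3}.

{st1, st2, st3}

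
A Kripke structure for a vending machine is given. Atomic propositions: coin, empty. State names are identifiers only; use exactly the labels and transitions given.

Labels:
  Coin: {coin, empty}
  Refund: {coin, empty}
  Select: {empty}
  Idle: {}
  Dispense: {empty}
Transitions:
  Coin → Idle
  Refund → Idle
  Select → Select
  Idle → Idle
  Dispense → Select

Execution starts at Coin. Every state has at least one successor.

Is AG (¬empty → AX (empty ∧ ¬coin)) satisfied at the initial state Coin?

States satisfying ¬empty → AX (empty ∧ ¬coin): {Coin, Refund, Select, Dispense}.
States satisfying AG (¬empty → AX (empty ∧ ¬coin)): {Select, Dispense}.
Idle is reachable from Coin and violates ¬empty → AX (empty ∧ ¬coin), so AG fails at Coin.
Coin ∉ Sat(AG (¬empty → AX (empty ∧ ¬coin))).

Violated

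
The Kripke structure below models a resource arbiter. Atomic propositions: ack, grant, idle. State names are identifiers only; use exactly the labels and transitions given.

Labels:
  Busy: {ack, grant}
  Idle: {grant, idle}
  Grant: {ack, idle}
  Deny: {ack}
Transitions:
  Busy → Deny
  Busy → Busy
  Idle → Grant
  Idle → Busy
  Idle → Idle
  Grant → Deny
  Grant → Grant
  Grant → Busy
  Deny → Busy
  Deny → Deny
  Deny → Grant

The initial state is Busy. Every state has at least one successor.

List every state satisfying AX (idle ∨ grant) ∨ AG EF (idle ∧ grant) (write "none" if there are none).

{Idle}

States satisfying idle ∨ grant: {Busy, Idle, Grant}.
States satisfying AX (idle ∨ grant): {Idle}.
States satisfying EF (idle ∧ grant): {Idle}.
States satisfying AG EF (idle ∧ grant): ∅.
States satisfying AX (idle ∨ grant) ∨ AG EF (idle ∧ grant): {Idle}.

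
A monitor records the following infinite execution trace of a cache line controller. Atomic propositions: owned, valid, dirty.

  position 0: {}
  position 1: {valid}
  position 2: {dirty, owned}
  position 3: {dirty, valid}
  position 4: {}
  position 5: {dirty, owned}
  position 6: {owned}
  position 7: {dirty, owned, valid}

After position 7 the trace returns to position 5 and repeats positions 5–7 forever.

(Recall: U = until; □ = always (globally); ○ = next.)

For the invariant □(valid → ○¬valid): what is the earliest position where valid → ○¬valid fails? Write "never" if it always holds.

valid → ○¬valid holds at every position 0..7, and those are all the positions the trace ever visits, so the invariant □(valid → ○¬valid) is never violated.

never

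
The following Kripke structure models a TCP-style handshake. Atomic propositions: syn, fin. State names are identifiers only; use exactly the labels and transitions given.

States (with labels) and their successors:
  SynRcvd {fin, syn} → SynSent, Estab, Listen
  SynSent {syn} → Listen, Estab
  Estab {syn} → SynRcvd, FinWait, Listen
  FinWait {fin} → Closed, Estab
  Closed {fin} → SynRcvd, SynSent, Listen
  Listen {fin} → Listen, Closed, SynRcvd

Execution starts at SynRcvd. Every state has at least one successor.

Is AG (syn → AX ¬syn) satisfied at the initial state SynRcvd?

No

States satisfying syn → AX ¬syn: {FinWait, Closed, Listen}.
States satisfying AG (syn → AX ¬syn): ∅.
Estab is reachable from SynRcvd and violates syn → AX ¬syn, so AG fails at SynRcvd.
SynRcvd ∉ Sat(AG (syn → AX ¬syn)).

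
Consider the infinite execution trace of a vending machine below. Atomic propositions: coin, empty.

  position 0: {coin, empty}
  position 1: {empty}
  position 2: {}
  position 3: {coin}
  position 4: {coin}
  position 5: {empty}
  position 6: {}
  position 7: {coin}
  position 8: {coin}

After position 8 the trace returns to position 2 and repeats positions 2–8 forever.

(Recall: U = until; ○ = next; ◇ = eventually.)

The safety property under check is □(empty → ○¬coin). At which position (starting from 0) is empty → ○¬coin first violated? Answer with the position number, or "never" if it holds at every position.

empty → ○¬coin holds at every position 0..8, and those are all the positions the trace ever visits, so the invariant □(empty → ○¬coin) is never violated.

never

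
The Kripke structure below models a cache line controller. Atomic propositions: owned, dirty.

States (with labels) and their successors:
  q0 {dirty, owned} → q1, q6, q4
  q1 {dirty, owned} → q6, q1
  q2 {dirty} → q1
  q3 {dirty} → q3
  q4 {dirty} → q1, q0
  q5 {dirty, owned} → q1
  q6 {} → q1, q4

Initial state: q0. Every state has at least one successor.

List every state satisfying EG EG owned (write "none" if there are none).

{q0, q1, q5}

States satisfying EG owned: {q0, q1, q5}.
States satisfying EG EG owned: {q0, q1, q5}.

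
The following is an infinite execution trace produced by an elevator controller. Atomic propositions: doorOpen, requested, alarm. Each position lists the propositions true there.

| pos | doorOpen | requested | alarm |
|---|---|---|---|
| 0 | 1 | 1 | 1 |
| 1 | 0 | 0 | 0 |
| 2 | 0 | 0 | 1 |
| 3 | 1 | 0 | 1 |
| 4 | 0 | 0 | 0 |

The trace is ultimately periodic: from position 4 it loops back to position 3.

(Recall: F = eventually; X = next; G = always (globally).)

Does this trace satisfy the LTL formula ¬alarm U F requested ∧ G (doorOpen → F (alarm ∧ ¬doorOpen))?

Walking from position 0: F requested first holds at position 0, and ¬alarm holds at every earlier position along the way, so ¬alarm U F requested holds.
doorOpen → F (alarm ∧ ¬doorOpen) must hold at every position from 0 onward. It fails at position 3, so G (doorOpen → F (alarm ∧ ¬doorOpen)) is false.
Positions where doorOpen holds: 0, 3.
Check F (alarm ∧ ¬doorOpen) at each: 0→ok, 3→fails.
At position 0: ¬alarm U F requested is true; G (doorOpen → F (alarm ∧ ¬doorOpen)) is false; so ¬alarm U F requested ∧ G (doorOpen → F (alarm ∧ ¬doorOpen)) is false.

Does not hold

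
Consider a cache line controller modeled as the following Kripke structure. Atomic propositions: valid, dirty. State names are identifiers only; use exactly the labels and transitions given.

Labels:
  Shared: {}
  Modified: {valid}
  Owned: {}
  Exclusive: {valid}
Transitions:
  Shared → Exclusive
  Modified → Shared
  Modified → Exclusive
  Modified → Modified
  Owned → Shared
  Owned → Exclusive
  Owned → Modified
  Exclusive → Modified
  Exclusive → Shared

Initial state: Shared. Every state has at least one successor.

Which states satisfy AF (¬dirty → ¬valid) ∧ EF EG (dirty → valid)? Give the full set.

{Shared, Owned}

States satisfying ¬dirty → ¬valid: {Shared, Owned}.
States satisfying AF (¬dirty → ¬valid): {Shared, Owned}.
States satisfying EG (dirty → valid): {Shared, Modified, Owned, Exclusive}.
States satisfying EF EG (dirty → valid): {Shared, Modified, Owned, Exclusive}.
States satisfying AF (¬dirty → ¬valid) ∧ EF EG (dirty → valid): {Shared, Owned}.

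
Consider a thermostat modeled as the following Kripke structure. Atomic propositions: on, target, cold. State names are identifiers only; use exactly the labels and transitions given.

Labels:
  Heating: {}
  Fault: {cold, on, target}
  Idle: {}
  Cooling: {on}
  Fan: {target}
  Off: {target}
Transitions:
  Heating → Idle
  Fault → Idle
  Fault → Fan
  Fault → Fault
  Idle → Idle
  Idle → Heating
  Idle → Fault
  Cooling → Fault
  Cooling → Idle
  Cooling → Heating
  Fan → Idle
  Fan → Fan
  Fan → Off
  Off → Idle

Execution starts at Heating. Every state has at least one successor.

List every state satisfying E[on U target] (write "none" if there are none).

{Fault, Cooling, Fan, Off}

States satisfying on: {Fault, Cooling}.
States satisfying target: {Fault, Fan, Off}.
States satisfying E[on U target]: {Fault, Cooling, Fan, Off}.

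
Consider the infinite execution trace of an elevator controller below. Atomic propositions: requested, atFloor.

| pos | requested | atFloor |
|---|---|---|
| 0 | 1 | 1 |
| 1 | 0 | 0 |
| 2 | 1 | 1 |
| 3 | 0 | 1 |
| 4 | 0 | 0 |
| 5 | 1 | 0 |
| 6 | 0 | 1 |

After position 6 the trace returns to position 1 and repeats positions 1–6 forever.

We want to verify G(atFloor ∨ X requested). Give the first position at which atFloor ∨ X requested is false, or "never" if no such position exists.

Check atFloor ∨ X requested at each position in order: 0 ✓, 1 ✓, 2 ✓, 3 ✓, 4 ✓.
At position 5 the labels are {requested} and the next position 6 has {atFloor}, so atFloor ∨ X requested is false there. This is the first violation.

5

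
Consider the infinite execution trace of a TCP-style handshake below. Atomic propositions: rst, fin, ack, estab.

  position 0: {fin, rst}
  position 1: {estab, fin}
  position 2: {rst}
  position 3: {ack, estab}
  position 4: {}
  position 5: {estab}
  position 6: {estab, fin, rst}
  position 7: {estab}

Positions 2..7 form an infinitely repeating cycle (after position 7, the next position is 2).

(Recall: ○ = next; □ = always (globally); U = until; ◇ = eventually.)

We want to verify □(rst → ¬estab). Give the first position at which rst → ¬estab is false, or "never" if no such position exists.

Check rst → ¬estab at each position in order: 0 ✓, 1 ✓, 2 ✓, 3 ✓, 4 ✓, 5 ✓.
At position 6 the labels are {estab, fin, rst}, so rst → ¬estab is false there. This is the first violation.

6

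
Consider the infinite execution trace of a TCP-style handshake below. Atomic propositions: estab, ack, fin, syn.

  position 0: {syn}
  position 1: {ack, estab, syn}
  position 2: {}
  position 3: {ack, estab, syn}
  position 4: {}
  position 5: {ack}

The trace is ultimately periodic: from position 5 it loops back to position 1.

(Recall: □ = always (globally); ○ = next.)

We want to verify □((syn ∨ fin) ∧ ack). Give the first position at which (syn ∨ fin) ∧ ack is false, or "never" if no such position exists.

0

At position 0 the labels are {syn}, so (syn ∨ fin) ∧ ack is false there. This is the first violation.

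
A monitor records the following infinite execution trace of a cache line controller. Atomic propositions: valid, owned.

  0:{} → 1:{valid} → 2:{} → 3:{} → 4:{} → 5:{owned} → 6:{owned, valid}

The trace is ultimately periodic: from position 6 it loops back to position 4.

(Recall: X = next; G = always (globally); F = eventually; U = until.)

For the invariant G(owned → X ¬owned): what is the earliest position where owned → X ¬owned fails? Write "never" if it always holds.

5

Check owned → X ¬owned at each position in order: 0 ✓, 1 ✓, 2 ✓, 3 ✓, 4 ✓.
At position 5 the labels are {owned} and the next position 6 has {owned, valid}, so owned → X ¬owned is false there. This is the first violation.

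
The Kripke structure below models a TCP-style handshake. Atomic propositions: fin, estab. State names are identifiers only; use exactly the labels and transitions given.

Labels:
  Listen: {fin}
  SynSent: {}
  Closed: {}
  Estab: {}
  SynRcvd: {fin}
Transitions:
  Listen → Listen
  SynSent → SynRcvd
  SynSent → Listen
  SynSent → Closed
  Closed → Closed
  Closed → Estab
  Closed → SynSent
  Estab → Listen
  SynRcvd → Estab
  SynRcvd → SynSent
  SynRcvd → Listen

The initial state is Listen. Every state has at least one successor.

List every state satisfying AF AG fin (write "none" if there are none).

States satisfying AG fin: {Listen}.
States satisfying AF AG fin: {Listen, Estab}.

{Listen, Estab}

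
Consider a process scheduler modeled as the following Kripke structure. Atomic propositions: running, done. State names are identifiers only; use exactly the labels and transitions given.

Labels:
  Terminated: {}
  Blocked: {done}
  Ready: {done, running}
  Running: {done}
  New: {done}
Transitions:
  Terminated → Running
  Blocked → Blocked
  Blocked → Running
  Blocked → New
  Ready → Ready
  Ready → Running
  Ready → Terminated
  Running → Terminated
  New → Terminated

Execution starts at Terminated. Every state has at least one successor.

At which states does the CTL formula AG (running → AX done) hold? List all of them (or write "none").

States satisfying running → AX done: {Terminated, Blocked, Running, New}.
States satisfying AG (running → AX done): {Terminated, Blocked, Running, New}.

{Terminated, Blocked, Running, New}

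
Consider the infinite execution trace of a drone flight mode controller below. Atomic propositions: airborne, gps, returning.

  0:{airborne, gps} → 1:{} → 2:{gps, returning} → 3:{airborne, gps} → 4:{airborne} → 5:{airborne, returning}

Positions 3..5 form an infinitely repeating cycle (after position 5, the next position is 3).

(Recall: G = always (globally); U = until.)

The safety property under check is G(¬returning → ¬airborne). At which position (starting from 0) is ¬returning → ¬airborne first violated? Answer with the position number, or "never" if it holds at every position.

0

At position 0 the labels are {airborne, gps}, so ¬returning → ¬airborne is false there. This is the first violation.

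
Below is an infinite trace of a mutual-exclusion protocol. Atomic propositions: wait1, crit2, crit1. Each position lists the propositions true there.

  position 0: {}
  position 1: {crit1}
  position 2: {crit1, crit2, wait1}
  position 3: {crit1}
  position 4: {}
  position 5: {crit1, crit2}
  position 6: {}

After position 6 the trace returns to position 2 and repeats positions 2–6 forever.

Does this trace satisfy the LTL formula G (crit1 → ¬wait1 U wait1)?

crit1 → ¬wait1 U wait1 holds at every position 0..6, and those are all positions ever visited, so G (crit1 → ¬wait1 U wait1) holds.
Positions where crit1 holds: 1, 2, 3, 5.
Check ¬wait1 U wait1 at each: 1→ok, 2→ok, 3→ok, 5→ok.

Holds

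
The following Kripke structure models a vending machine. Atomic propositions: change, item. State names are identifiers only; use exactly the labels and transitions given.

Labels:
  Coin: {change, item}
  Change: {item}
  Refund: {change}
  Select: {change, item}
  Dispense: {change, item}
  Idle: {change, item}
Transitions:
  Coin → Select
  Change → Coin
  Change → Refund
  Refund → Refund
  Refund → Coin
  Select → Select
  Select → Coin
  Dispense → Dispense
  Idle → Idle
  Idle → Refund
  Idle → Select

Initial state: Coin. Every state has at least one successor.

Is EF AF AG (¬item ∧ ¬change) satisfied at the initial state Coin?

States satisfying AF AG (¬item ∧ ¬change): ∅.
States satisfying EF AF AG (¬item ∧ ¬change): ∅.
No suitable path/successor from Coin witnesses the formula.
Coin ∉ Sat(EF AF AG (¬item ∧ ¬change)).

No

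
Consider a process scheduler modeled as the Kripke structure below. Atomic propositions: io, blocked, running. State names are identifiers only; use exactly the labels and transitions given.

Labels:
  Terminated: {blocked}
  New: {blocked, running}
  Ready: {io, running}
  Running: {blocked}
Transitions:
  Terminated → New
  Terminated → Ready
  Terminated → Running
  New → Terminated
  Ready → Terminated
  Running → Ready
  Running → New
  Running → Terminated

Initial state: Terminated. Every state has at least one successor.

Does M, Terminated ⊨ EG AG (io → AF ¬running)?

States satisfying AG (io → AF ¬running): {Terminated, New, Ready, Running}.
States satisfying EG AG (io → AF ¬running): {Terminated, New, Ready, Running}.
Terminated ∈ Sat(EG AG (io → AF ¬running)).

Yes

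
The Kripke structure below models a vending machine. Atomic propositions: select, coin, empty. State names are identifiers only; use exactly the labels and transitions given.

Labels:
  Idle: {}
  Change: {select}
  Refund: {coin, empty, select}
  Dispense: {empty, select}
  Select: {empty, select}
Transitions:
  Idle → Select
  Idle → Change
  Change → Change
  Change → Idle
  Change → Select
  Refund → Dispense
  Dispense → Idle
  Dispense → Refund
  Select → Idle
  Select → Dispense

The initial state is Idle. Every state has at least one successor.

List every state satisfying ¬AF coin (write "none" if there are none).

States satisfying coin: {Refund}.
States satisfying AF coin: {Refund}.
States satisfying ¬AF coin: {Idle, Change, Dispense, Select}.

{Idle, Change, Dispense, Select}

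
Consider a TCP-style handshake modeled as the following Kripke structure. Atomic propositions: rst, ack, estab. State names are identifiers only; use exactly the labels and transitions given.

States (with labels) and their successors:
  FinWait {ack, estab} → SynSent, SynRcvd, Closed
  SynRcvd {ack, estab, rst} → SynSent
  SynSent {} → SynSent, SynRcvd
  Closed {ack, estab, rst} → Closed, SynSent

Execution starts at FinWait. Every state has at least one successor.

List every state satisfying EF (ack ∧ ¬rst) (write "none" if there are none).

States satisfying ack ∧ ¬rst: {FinWait}.
States satisfying EF (ack ∧ ¬rst): {FinWait}.

{FinWait}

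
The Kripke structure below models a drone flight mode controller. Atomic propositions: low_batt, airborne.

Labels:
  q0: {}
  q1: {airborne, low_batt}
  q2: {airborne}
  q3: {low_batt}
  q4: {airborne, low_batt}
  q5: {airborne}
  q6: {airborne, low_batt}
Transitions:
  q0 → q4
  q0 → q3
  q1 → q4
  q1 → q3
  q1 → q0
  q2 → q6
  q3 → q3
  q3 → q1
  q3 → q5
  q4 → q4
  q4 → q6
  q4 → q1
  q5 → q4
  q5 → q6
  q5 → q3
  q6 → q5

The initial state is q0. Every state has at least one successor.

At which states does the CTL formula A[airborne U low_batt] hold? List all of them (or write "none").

{q1, q2, q3, q4, q5, q6}

States satisfying airborne: {q1, q2, q4, q5, q6}.
States satisfying low_batt: {q1, q3, q4, q6}.
States satisfying A[airborne U low_batt]: {q1, q2, q3, q4, q5, q6}.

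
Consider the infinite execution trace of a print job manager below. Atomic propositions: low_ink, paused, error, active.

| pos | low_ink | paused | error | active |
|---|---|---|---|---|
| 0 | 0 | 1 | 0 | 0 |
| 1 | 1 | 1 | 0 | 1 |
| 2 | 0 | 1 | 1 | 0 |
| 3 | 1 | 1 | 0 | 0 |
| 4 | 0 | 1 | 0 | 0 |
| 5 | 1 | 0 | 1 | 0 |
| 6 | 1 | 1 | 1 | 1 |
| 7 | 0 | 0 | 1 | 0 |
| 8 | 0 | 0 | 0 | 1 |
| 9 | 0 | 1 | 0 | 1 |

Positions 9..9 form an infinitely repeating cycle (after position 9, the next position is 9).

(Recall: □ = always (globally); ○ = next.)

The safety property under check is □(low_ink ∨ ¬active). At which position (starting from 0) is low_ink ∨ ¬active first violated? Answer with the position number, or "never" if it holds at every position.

Check low_ink ∨ ¬active at each position in order: 0 ✓, 1 ✓, 2 ✓, 3 ✓, 4 ✓, 5 ✓, 6 ✓, 7 ✓.
At position 8 the labels are {active}, so low_ink ∨ ¬active is false there. This is the first violation.

8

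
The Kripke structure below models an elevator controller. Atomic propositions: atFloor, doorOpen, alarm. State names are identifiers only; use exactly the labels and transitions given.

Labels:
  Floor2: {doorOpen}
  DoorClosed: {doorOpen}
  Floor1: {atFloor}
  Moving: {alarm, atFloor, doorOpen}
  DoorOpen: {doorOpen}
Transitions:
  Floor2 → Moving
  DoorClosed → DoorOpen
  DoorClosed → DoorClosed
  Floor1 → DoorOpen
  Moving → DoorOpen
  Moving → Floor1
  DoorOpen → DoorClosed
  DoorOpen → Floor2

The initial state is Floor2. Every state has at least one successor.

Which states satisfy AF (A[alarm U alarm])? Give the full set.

{Floor2, Moving}

States satisfying A[alarm U alarm]: {Moving}.
States satisfying AF (A[alarm U alarm]): {Floor2, Moving}.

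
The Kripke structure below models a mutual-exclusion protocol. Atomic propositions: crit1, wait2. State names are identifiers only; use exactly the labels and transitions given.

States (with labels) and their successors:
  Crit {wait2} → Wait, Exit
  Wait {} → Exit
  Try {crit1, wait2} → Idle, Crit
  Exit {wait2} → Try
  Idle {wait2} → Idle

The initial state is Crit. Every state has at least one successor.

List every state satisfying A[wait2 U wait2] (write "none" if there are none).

{Crit, Try, Exit, Idle}

States satisfying wait2: {Crit, Try, Exit, Idle}.
States satisfying A[wait2 U wait2]: {Crit, Try, Exit, Idle}.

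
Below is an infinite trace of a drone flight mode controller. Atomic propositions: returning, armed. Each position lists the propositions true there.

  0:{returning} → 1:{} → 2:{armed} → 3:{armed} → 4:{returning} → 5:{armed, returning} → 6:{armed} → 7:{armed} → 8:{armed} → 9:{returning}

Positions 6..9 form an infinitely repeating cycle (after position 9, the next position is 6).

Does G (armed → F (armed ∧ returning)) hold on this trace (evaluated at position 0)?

Does not hold

armed → F (armed ∧ returning) must hold at every position from 0 onward. It fails at position 6, so G (armed → F (armed ∧ returning)) is false.
Positions where armed holds: 2, 3, 5, 6, 7, 8.
Check F (armed ∧ returning) at each: 2→ok, 3→ok, 5→ok, 6→fails, 7→fails, 8→fails.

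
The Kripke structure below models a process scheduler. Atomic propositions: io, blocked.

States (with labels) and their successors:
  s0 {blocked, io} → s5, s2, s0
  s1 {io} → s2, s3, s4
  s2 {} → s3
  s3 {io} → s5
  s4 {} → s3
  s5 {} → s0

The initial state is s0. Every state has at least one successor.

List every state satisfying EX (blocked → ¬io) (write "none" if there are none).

{s0, s1, s2, s3, s4}

States satisfying blocked → ¬io: {s1, s2, s3, s4, s5}.
States satisfying EX (blocked → ¬io): {s0, s1, s2, s3, s4}.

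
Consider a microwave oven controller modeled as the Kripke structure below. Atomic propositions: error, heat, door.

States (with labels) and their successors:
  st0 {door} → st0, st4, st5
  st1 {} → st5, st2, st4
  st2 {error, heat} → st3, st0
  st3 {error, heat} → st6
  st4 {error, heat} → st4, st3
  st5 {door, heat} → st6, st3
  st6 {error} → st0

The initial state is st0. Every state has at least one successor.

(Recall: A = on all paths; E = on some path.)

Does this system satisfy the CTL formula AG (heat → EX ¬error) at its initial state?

Violated

States satisfying heat → EX ¬error: {st0, st1, st2, st6}.
States satisfying AG (heat → EX ¬error): ∅.
st3 is reachable from st0 and violates heat → EX ¬error, so AG fails at st0.
st0 ∉ Sat(AG (heat → EX ¬error)).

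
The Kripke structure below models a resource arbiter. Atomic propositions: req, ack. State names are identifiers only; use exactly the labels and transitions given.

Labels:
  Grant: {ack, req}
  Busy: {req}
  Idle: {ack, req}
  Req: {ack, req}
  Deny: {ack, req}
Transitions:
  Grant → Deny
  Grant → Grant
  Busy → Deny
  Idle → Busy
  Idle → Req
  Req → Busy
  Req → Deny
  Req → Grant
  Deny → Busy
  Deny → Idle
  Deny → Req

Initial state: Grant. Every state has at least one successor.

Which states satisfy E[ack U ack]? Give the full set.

States satisfying ack: {Grant, Idle, Req, Deny}.
States satisfying E[ack U ack]: {Grant, Idle, Req, Deny}.

{Grant, Idle, Req, Deny}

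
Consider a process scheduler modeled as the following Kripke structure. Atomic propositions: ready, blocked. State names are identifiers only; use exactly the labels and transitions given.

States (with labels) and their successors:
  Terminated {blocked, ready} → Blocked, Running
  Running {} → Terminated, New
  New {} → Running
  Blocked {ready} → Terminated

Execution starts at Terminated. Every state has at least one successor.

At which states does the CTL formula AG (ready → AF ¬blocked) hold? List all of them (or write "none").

States satisfying ready → AF ¬blocked: {Terminated, Running, New, Blocked}.
States satisfying AG (ready → AF ¬blocked): {Terminated, Running, New, Blocked}.

{Terminated, Running, New, Blocked}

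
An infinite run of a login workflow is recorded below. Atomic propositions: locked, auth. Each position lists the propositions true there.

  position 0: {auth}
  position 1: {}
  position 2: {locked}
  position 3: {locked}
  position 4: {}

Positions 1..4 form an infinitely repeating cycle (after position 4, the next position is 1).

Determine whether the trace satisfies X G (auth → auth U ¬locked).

Holds

The position after 0 is 1; G (auth → auth U ¬locked) is true there.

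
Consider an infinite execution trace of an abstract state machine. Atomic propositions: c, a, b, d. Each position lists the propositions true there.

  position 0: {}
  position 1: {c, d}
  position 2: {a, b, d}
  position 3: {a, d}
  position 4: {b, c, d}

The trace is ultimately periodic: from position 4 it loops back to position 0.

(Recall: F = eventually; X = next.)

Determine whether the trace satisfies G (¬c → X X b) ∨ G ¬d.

No

¬c → X X b must hold at every position from 0 onward. It fails at position 3, so G (¬c → X X b) is false.
Positions where ¬c holds: 0, 2, 3.
Check X X b at each: 0→ok, 2→ok, 3→fails.
¬d must hold at every position from 0 onward. It fails at position 1, so G ¬d is false.
At position 0: G (¬c → X X b) is false; G ¬d is false; so G (¬c → X X b) ∨ G ¬d is false.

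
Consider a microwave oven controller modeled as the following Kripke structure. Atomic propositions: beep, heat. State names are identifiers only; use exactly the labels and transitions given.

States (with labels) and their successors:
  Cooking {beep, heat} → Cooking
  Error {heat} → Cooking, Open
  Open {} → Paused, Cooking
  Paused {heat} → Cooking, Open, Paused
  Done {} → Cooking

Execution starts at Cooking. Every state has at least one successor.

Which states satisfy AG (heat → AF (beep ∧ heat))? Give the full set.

States satisfying heat → AF (beep ∧ heat): {Cooking, Open, Done}.
States satisfying AG (heat → AF (beep ∧ heat)): {Cooking, Done}.

{Cooking, Done}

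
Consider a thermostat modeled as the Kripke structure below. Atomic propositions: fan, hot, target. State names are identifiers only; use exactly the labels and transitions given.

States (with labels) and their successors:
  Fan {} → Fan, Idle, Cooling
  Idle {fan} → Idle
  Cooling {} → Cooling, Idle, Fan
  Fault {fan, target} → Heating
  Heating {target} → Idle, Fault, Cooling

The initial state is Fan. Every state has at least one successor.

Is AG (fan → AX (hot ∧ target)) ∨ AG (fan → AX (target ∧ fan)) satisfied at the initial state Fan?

Violated

States satisfying fan → AX (hot ∧ target): {Fan, Cooling, Heating}.
States satisfying AG (fan → AX (hot ∧ target)): ∅.
States satisfying fan → AX (target ∧ fan): {Fan, Cooling, Heating}.
States satisfying AG (fan → AX (target ∧ fan)): ∅.
States satisfying AG (fan → AX (hot ∧ target)) ∨ AG (fan → AX (target ∧ fan)): ∅.
Fan ∉ Sat(AG (fan → AX (hot ∧ target)) ∨ AG (fan → AX (target ∧ fan))).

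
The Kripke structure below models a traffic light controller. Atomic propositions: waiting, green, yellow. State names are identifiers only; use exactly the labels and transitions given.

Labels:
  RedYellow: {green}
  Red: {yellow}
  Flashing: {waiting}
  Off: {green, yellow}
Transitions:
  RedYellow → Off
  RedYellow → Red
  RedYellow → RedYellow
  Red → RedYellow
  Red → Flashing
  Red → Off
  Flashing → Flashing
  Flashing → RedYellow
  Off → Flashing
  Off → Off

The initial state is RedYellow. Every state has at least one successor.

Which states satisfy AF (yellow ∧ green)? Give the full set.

States satisfying yellow ∧ green: {Off}.
States satisfying AF (yellow ∧ green): {Off}.

{Off}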